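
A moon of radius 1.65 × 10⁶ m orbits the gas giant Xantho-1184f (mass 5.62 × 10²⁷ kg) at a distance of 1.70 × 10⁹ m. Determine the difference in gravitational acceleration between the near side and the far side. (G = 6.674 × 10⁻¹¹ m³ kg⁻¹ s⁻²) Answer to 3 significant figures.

Δg = 4GMr/d³
   = 4 × (6.674 × 10⁻¹¹) × (5.62 × 10²⁷) × (1.65 × 10⁶) / (1.70 × 10⁹)³
   = 5.04 × 10⁻⁴ m/s²

5.04 × 10⁻⁴ m/s²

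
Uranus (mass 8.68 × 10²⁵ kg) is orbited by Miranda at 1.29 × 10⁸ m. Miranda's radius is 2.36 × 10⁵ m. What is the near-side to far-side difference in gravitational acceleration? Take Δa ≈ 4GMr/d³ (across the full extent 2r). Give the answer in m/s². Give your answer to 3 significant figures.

2.55 × 10⁻³ m/s²

a_tidal = 4GMr/d³
        = 4 × (6.674 × 10⁻¹¹) × (8.68 × 10²⁵) × (2.36 × 10⁵) / (1.29 × 10⁸)³
        = 2.55 × 10⁻³ m/s²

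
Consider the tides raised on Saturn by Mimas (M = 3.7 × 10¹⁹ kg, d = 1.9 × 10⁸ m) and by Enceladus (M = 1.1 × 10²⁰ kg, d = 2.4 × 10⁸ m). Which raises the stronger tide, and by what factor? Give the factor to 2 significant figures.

The tide-raising term goes as M/d³ (the gradient of a 1/d² field).
Mimas: (3.7 × 10¹⁹) / (1.9 × 10⁸)³ = 5.394 × 10⁻⁶
Enceladus: (1.1 × 10²⁰) / (2.4 × 10⁸)³ = 7.957 × 10⁻⁶
Ratio (larger/smaller) = 1.5

Enceladus, by a factor of ≈ 1.5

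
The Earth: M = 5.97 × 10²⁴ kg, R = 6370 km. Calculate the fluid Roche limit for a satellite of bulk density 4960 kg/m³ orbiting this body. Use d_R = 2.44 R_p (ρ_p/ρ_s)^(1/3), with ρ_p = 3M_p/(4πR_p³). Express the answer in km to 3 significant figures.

16100 km

ρ_p = 3M_p/(4πR_p³) = 3 × (5.97 × 10²⁴) / (4π × (6.37 × 10⁶ m)³) = 5510 kg/m³
d_R = 2.44 × 6370 km × (5510/4960)^(1/3)
    = 16100 km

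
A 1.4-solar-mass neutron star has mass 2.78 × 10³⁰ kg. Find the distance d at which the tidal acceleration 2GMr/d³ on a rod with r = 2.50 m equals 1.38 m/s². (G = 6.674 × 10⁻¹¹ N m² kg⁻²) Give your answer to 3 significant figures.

2GMr/d³ = a_tidal  ⇒  d = (2GMr / a_tidal)^(1/3)
d = (2 × 6.674×10⁻¹¹ × (2.78 × 10³⁰) × (2.50) / (1.38))^(1/3)
  = 8.76 × 10⁶ m

8.76 × 10⁶ m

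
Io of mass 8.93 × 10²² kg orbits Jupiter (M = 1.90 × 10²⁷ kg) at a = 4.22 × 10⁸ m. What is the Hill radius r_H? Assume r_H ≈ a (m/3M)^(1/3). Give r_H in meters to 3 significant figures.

1.06 × 10⁷ m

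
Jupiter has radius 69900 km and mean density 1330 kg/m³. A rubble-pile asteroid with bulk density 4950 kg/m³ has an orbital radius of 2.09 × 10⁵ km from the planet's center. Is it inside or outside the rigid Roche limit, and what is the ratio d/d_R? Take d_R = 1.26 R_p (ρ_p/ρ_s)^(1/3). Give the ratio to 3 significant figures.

outside; d/d_R ≈ 3.68

d_R = 1.26 × (69900 km) × (1330/4950)^(1/3) = 56830 km
d/d_R = (2.09 × 10⁵) / (56830) = 3.68
Since d/d_R > 1, the body is outside the Roche limit.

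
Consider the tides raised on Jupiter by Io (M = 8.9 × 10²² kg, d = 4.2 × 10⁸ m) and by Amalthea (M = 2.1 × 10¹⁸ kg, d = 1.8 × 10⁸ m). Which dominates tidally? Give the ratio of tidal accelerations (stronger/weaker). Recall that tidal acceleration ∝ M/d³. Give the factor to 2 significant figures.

Io, by a factor of ≈ 3300

Compare M/d³ for the two perturbers:
Io: (8.9 × 10²²) / (4.2 × 10⁸)³ = 1.201 × 10⁻³
Amalthea: (2.1 × 10¹⁸) / (1.8 × 10⁸)³ = 3.601 × 10⁻⁷
Ratio (larger/smaller) = 3300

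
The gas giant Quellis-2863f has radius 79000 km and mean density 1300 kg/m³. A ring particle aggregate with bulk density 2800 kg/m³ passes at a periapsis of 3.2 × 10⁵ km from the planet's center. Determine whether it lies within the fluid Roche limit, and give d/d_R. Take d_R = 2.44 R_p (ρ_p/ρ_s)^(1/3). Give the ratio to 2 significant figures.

d_R = 2.44 × (79000 km) × (1300/2800)^(1/3) = 1.493 × 10⁵ km
d/d_R = (3.2 × 10⁵) / (1.493 × 10⁵) = 2.1
Since d/d_R > 1, the body is outside the Roche limit.

outside; d/d_R ≈ 2.1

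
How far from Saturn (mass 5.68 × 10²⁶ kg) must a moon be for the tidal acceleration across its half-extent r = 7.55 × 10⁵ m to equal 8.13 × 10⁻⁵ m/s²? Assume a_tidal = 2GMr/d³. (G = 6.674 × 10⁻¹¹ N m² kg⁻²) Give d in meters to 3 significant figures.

8.90 × 10⁸ m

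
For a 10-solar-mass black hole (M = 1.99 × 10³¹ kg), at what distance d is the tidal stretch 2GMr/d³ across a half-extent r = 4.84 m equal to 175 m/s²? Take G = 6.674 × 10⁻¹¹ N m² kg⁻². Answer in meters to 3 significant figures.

2GMr/d³ = a_tidal  ⇒  d = (2GMr / a_tidal)^(1/3)
d = (2 × 6.674×10⁻¹¹ × (1.99 × 10³¹) × (4.84) / (175))^(1/3)
  = 4.19 × 10⁶ m

4.19 × 10⁶ m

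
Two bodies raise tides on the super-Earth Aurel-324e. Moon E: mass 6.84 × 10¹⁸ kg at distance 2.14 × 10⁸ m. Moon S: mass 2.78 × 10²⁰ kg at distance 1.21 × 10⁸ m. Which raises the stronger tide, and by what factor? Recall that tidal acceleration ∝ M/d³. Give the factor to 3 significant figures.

Compare M/d³ for the two perturbers:
Moon E: (6.84 × 10¹⁸) / (2.14 × 10⁸)³ = 6.979 × 10⁻⁷
Moon S: (2.78 × 10²⁰) / (1.21 × 10⁸)³ = 1.569 × 10⁻⁴
Ratio (larger/smaller) = 225

Moon S, by a factor of ≈ 225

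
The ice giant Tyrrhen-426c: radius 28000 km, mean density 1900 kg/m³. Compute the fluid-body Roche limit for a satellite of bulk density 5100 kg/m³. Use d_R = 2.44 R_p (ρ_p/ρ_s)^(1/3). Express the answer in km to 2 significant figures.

49000 km

d_R = 2.44 × 28000 km × (1900/5100)^(1/3)
    = 49000 km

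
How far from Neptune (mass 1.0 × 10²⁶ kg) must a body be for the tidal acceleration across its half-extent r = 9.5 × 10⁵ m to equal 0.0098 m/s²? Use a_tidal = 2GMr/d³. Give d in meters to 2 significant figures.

1.1 × 10⁸ m

2GMr/d³ = a_tidal  ⇒  d = (2GMr / a_tidal)^(1/3)
d = (2 × 6.674×10⁻¹¹ × (1.0 × 10²⁶) × (9.5 × 10⁵) / (0.0098))^(1/3)
  = 1.1 × 10⁸ m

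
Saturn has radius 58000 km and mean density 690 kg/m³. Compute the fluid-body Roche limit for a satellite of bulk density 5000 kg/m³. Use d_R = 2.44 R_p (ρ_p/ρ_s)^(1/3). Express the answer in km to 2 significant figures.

d_R = 2.44 × 58000 km × (690/5000)^(1/3)
    = 73000 km

73000 km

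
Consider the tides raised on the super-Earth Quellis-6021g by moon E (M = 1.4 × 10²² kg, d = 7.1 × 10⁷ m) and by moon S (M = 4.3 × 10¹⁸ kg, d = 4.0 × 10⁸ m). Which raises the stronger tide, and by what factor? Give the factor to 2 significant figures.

Moon E, by a factor of ≈ 5.8 × 10⁵

The tide-raising term goes as M/d³ (the gradient of a 1/d² field).
Moon E: (1.4 × 10²²) / (7.1 × 10⁷)³ = 3.912 × 10⁻²
Moon S: (4.3 × 10¹⁸) / (4.0 × 10⁸)³ = 6.719 × 10⁻⁸
Ratio (larger/smaller) = 5.8 × 10⁵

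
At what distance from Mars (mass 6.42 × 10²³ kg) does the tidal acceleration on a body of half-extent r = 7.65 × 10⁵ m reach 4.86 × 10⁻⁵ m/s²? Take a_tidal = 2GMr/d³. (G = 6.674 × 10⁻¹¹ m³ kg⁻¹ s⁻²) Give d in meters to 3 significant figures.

2GMr/d³ = a_tidal  ⇒  d = (2GMr / a_tidal)^(1/3)
d = (2 × 6.674×10⁻¹¹ × (6.42 × 10²³) × (7.65 × 10⁵) / (4.86 × 10⁻⁵))^(1/3)
  = 1.10 × 10⁸ m

1.10 × 10⁸ m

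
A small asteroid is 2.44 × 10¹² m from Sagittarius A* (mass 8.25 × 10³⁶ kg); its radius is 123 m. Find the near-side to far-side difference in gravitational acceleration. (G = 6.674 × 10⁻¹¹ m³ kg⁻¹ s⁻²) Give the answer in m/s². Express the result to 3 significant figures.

1.86 × 10⁻⁸ m/s²

Differencing GM/(d−r)² and GM/(d+r)² to first order in r/d gives 4GMr/d³.
a_tidal = 4GMr/d³
        = 4 × (6.674 × 10⁻¹¹) × (8.25 × 10³⁶) × (123) / (2.44 × 10¹²)³
        = 1.86 × 10⁻⁸ m/s²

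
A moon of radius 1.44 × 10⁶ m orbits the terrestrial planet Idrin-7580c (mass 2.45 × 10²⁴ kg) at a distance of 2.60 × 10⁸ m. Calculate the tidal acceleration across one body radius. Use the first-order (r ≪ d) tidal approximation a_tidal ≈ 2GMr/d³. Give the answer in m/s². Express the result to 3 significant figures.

2.68 × 10⁻⁵ m/s²

Δa = 2GMr/d³
   = 2 × (6.674 × 10⁻¹¹) × (2.45 × 10²⁴) × (1.44 × 10⁶) / (2.60 × 10⁸)³
   = 2.68 × 10⁻⁵ m/s²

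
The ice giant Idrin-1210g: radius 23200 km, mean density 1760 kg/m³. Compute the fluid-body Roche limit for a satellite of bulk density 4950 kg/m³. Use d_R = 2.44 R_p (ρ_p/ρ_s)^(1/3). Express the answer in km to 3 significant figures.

40100 km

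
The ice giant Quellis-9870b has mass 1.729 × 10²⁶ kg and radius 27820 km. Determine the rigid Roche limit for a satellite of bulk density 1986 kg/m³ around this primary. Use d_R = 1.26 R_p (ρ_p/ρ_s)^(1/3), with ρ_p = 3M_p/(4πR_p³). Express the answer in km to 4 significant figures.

34640 km

ρ_p = 3M_p/(4πR_p³) = 3 × (1.729 × 10²⁶) / (4π × (2.782 × 10⁷ m)³) = 1917 kg/m³
d_R = 1.26 × 27820 km × (1917/1986)^(1/3)
    = 34640 km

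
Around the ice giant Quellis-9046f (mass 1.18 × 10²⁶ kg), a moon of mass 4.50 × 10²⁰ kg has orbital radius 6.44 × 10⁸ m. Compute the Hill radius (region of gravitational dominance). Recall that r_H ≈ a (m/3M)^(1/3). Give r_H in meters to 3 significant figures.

6.98 × 10⁶ m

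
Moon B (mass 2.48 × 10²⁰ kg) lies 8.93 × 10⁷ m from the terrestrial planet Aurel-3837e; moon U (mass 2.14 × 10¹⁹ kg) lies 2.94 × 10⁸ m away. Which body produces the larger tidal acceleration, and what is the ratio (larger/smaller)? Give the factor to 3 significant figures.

Moon B, by a factor of ≈ 414

Tidal acceleration ∝ M/d³, so compare M/d³ for each.
Moon B: (2.48 × 10²⁰) / (8.93 × 10⁷)³ = 3.483 × 10⁻⁴
Moon U: (2.14 × 10¹⁹) / (2.94 × 10⁸)³ = 8.421 × 10⁻⁷
Ratio (larger/smaller) = 414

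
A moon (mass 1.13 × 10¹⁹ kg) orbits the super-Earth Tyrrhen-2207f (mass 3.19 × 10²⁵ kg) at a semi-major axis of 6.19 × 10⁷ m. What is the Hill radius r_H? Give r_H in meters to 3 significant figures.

r_H ≈ a (m/3M)^(1/3)
    = (6.19 × 10⁷) × (1.13 × 10¹⁹ / (3 × 3.19 × 10²⁵))^(1/3)
    = 3.04 × 10⁵ m

3.04 × 10⁵ m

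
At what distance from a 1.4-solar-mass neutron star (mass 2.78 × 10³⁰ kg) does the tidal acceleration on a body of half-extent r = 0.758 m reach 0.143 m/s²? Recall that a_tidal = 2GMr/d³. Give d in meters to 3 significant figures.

2GMr/d³ = a_tidal  ⇒  d = (2GMr / a_tidal)^(1/3)
d = (2 × 6.674×10⁻¹¹ × (2.78 × 10³⁰) × (0.758) / (0.143))^(1/3)
  = 1.25 × 10⁷ m

1.25 × 10⁷ m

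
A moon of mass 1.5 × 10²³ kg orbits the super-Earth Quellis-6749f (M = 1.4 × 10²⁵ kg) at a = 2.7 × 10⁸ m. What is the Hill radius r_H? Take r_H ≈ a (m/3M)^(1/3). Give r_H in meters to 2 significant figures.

r_H ≈ a (m/3M)^(1/3)
    = (2.7 × 10⁸) × (1.5 × 10²³ / (3 × 1.4 × 10²⁵))^(1/3)
    = 4.1 × 10⁷ m

4.1 × 10⁷ m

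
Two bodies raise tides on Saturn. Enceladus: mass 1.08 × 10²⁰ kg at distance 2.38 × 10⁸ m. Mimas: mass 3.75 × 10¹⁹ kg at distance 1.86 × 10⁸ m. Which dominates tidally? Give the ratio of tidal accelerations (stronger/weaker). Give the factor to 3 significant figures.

Enceladus, by a factor of ≈ 1.37

Tidal stretch scales as M/d³; compute that for each body.
Enceladus: (1.08 × 10²⁰) / (2.38 × 10⁸)³ = 8.011 × 10⁻⁶
Mimas: (3.75 × 10¹⁹) / (1.86 × 10⁸)³ = 5.828 × 10⁻⁶
Ratio (larger/smaller) = 1.37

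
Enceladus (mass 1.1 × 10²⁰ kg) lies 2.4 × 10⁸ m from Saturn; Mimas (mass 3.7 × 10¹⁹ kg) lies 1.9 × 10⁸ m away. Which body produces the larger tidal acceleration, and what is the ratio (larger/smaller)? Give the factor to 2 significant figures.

Enceladus, by a factor of ≈ 1.5

Compare M/d³ for the two perturbers:
Enceladus: (1.1 × 10²⁰) / (2.4 × 10⁸)³ = 7.957 × 10⁻⁶
Mimas: (3.7 × 10¹⁹) / (1.9 × 10⁸)³ = 5.394 × 10⁻⁶
Ratio (larger/smaller) = 1.5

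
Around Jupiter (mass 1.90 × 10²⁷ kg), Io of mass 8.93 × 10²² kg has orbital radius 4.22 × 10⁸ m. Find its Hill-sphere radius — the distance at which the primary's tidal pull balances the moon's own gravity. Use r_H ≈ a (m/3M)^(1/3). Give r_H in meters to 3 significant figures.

r_H ≈ a (m/3M)^(1/3)
    = (4.22 × 10⁸) × (8.93 × 10²² / (3 × 1.90 × 10²⁷))^(1/3)
    = 1.06 × 10⁷ m

1.06 × 10⁷ m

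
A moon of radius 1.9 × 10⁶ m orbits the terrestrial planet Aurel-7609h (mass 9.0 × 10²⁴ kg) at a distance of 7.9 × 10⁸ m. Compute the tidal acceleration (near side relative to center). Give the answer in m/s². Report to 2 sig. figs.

4.6 × 10⁻⁶ m/s²

Since r ≪ d, expand the inverse-square field across one radius to get the leading 2GMr/d³ term.
Δg = 2GMr/d³
   = 2 × (6.674 × 10⁻¹¹) × (9.0 × 10²⁴) × (1.9 × 10⁶) / (7.9 × 10⁸)³
   = 4.6 × 10⁻⁶ m/s²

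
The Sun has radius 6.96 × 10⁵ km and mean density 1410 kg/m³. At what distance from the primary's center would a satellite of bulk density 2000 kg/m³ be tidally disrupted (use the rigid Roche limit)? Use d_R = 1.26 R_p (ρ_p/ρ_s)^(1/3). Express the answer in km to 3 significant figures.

7.81 × 10⁵ km

d_R = 1.26 × 6.96 × 10⁵ km × (1410/2000)^(1/3)
    = 7.81 × 10⁵ km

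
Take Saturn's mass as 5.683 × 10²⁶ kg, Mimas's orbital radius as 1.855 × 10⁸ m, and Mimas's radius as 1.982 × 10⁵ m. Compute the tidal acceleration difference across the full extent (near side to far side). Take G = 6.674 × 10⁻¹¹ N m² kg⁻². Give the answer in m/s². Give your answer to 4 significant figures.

a_tidal = 4GMr/d³
        = 4 × (6.674 × 10⁻¹¹) × (5.683 × 10²⁶) × (1.982 × 10⁵) / (1.855 × 10⁸)³
        = 4.711 × 10⁻³ m/s²

4.711 × 10⁻³ m/s²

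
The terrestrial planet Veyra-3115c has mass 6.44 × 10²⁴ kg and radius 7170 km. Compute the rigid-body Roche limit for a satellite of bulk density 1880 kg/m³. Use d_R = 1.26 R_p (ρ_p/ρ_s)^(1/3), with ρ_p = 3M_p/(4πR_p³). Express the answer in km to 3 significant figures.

11800 km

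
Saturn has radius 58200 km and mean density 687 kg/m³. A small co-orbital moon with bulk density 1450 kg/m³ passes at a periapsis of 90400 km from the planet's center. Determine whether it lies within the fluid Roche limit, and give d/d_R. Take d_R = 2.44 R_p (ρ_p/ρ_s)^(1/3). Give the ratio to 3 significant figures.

inside; d/d_R ≈ 0.817

d_R = 2.44 × (58200 km) × (687/1450)^(1/3) = 1.107 × 10⁵ km
d/d_R = (90400) / (1.107 × 10⁵) = 0.817
Since d/d_R < 1, the body is inside the Roche limit.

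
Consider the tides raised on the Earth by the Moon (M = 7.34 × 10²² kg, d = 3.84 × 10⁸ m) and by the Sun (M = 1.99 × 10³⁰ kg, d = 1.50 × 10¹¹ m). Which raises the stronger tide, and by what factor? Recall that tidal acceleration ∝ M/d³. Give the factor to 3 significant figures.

Compare M/d³ for the two perturbers:
The Moon: (7.34 × 10²²) / (3.84 × 10⁸)³ = 1.296 × 10⁻³
The Sun: (1.99 × 10³⁰) / (1.50 × 10¹¹)³ = 5.896 × 10⁻⁴
Ratio (larger/smaller) = 2.20

The Moon, by a factor of ≈ 2.20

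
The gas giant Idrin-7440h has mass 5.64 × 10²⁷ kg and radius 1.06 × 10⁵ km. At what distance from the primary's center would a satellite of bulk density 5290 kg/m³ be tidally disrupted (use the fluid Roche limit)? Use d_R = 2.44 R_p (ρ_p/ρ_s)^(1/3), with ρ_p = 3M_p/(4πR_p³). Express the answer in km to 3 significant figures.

ρ_p = 3M_p/(4πR_p³) = 3 × (5.64 × 10²⁷) / (4π × (1.06 × 10⁸ m)³) = 1130 kg/m³
d_R = 2.44 × 1.06 × 10⁵ km × (1130/5290)^(1/3)
    = 1.55 × 10⁵ km

1.55 × 10⁵ km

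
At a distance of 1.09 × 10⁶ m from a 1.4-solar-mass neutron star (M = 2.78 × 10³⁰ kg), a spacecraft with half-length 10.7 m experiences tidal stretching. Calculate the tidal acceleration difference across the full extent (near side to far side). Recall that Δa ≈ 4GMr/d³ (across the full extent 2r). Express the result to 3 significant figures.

6.13 × 10³ m/s²

a_tidal = 4GMr/d³
        = 4 × (6.674 × 10⁻¹¹) × (2.78 × 10³⁰) × (10.7) / (1.09 × 10⁶)³
        = 6.13 × 10³ m/s²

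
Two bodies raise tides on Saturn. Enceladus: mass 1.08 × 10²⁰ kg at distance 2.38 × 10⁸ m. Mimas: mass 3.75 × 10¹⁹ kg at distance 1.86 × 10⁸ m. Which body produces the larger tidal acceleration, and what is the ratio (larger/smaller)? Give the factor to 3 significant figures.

Enceladus, by a factor of ≈ 1.37

Compare M/d³ for the two perturbers:
Enceladus: (1.08 × 10²⁰) / (2.38 × 10⁸)³ = 8.011 × 10⁻⁶
Mimas: (3.75 × 10¹⁹) / (1.86 × 10⁸)³ = 5.828 × 10⁻⁶
Ratio (larger/smaller) = 1.37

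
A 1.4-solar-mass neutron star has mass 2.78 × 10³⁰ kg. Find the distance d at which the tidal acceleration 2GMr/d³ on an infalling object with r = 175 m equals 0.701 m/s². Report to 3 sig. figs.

2GMr/d³ = a_tidal  ⇒  d = (2GMr / a_tidal)^(1/3)
d = (2 × 6.674×10⁻¹¹ × (2.78 × 10³⁰) × (175) / (0.701))^(1/3)
  = 4.52 × 10⁷ m

4.52 × 10⁷ m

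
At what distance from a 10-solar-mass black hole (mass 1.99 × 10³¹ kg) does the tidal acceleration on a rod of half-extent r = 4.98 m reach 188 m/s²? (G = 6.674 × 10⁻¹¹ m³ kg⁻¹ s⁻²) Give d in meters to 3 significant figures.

4.13 × 10⁶ m

2GMr/d³ = a_tidal  ⇒  d = (2GMr / a_tidal)^(1/3)
d = (2 × 6.674×10⁻¹¹ × (1.99 × 10³¹) × (4.98) / (188))^(1/3)
  = 4.13 × 10⁶ m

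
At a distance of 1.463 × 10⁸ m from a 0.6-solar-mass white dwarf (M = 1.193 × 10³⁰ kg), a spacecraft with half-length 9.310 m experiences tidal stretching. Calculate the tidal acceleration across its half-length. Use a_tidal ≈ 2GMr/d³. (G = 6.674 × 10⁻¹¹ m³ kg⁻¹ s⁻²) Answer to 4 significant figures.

4.734 × 10⁻⁴ m/s²

a_tidal = 2GMr/d³
        = 2 × (6.674 × 10⁻¹¹) × (1.193 × 10³⁰) × (9.310) / (1.463 × 10⁸)³
        = 4.734 × 10⁻⁴ m/s²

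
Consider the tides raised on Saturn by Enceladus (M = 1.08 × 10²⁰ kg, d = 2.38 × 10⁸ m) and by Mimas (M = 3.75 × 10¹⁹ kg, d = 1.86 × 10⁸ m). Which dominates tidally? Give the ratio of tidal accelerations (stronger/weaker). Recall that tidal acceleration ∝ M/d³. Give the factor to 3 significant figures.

Compare M/d³ for the two perturbers:
Enceladus: (1.08 × 10²⁰) / (2.38 × 10⁸)³ = 8.011 × 10⁻⁶
Mimas: (3.75 × 10¹⁹) / (1.86 × 10⁸)³ = 5.828 × 10⁻⁶
Ratio (larger/smaller) = 1.37

Enceladus, by a factor of ≈ 1.37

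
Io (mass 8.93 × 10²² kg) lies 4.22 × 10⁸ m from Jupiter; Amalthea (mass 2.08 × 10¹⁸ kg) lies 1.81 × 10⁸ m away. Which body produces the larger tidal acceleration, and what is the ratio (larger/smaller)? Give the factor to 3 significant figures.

Io, by a factor of ≈ 3390

Compare M/d³ for the two perturbers:
Io: (8.93 × 10²²) / (4.22 × 10⁸)³ = 1.188 × 10⁻³
Amalthea: (2.08 × 10¹⁸) / (1.81 × 10⁸)³ = 3.508 × 10⁻⁷
Ratio (larger/smaller) = 3390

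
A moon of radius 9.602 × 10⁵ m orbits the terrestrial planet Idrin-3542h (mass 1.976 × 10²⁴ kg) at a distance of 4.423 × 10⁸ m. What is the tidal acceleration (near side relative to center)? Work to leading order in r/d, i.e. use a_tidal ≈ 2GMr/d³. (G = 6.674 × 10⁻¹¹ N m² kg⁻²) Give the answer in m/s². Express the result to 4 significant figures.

Differencing GM/(d−r)² and GM/d² to first order in r/d gives 2GMr/d³.
Δg = 2GMr/d³
   = 2 × (6.674 × 10⁻¹¹) × (1.976 × 10²⁴) × (9.602 × 10⁵) / (4.423 × 10⁸)³
   = 2.927 × 10⁻⁶ m/s²

2.927 × 10⁻⁶ m/s²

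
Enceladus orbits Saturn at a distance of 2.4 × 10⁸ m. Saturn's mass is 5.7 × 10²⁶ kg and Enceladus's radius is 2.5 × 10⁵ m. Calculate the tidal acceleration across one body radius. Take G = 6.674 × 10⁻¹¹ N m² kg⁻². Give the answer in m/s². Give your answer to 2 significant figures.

1.4 × 10⁻³ m/s²

Δg = 2GMr/d³
   = 2 × (6.674 × 10⁻¹¹) × (5.7 × 10²⁶) × (2.5 × 10⁵) / (2.4 × 10⁸)³
   = 1.4 × 10⁻³ m/s²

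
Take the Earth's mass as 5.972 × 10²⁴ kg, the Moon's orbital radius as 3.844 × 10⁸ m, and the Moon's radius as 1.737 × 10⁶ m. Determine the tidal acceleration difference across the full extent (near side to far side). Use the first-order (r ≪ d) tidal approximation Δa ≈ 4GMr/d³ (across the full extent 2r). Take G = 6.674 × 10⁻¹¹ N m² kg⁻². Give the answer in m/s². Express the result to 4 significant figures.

4.875 × 10⁻⁵ m/s²

The field gradient is 2GM/d³; across the full diameter 2r the difference is 4GMr/d³.
Δg = 4GMr/d³
   = 4 × (6.674 × 10⁻¹¹) × (5.972 × 10²⁴) × (1.737 × 10⁶) / (3.844 × 10⁸)³
   = 4.875 × 10⁻⁵ m/s²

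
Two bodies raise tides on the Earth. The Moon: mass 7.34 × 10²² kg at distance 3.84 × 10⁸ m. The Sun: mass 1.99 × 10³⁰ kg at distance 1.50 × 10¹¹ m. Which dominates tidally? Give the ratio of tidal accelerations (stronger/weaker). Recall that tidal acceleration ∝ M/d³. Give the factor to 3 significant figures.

Compare M/d³ for the two perturbers:
The Moon: (7.34 × 10²²) / (3.84 × 10⁸)³ = 1.296 × 10⁻³
The Sun: (1.99 × 10³⁰) / (1.50 × 10¹¹)³ = 5.896 × 10⁻⁴
Ratio (larger/smaller) = 2.20

The Moon, by a factor of ≈ 2.20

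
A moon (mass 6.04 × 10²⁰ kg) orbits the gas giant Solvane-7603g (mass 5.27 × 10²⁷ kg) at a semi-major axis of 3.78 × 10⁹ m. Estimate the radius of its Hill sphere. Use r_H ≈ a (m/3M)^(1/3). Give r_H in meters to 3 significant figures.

r_H ≈ a (m/3M)^(1/3)
    = (3.78 × 10⁹) × (6.04 × 10²⁰ / (3 × 5.27 × 10²⁷))^(1/3)
    = 1.27 × 10⁷ m

1.27 × 10⁷ m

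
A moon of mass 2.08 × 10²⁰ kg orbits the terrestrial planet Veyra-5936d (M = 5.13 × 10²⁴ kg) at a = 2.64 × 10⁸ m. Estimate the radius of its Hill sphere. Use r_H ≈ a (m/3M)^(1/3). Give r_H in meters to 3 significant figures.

r_H ≈ a (m/3M)^(1/3)
    = (2.64 × 10⁸) × (2.08 × 10²⁰ / (3 × 5.13 × 10²⁴))^(1/3)
    = 6.29 × 10⁶ m

6.29 × 10⁶ m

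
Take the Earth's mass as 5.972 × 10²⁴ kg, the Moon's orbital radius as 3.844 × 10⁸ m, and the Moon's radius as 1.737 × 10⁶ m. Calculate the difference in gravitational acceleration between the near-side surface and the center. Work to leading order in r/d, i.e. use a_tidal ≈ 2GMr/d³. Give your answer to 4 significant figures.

Since r ≪ d, expand the inverse-square field across one radius to get the leading 2GMr/d³ term.
Δa = 2GMr/d³
   = 2 × (6.674 × 10⁻¹¹) × (5.972 × 10²⁴) × (1.737 × 10⁶) / (3.844 × 10⁸)³
   = 2.438 × 10⁻⁵ m/s²

2.438 × 10⁻⁵ m/s²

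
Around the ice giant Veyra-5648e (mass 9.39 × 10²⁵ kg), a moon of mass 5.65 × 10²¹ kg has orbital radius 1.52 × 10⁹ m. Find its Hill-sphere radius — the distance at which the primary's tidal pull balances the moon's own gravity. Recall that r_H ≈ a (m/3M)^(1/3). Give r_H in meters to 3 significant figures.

r_H ≈ a (m/3M)^(1/3)
    = (1.52 × 10⁹) × (5.65 × 10²¹ / (3 × 9.39 × 10²⁵))^(1/3)
    = 4.13 × 10⁷ m

4.13 × 10⁷ m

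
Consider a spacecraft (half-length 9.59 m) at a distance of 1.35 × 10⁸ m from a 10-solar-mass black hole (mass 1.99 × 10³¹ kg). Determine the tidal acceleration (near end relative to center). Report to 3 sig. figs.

Since r ≪ d, expand the inverse-square field across one radius to get the leading 2GMr/d³ term.
a_tidal = 2GMr/d³
        = 2 × (6.674 × 10⁻¹¹) × (1.99 × 10³¹) × (9.59) / (1.35 × 10⁸)³
        = 1.04 × 10⁻² m/s²

1.04 × 10⁻² m/s²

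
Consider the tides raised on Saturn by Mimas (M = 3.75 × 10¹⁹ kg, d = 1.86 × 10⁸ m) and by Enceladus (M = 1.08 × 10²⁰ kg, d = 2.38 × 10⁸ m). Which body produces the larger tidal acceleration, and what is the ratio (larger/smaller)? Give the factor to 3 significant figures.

Enceladus, by a factor of ≈ 1.37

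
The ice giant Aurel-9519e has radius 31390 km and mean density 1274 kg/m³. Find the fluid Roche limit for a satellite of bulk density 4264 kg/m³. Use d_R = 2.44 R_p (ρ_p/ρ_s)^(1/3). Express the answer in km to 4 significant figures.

51200 km

d_R = 2.44 × 31390 km × (1274/4264)^(1/3)
    = 51200 km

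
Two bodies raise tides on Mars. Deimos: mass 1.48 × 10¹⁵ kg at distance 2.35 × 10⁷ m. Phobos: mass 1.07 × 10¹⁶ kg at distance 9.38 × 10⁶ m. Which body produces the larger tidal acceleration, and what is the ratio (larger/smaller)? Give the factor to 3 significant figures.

Phobos, by a factor of ≈ 114

The tide-raising term goes as M/d³ (the gradient of a 1/d² field).
Deimos: (1.48 × 10¹⁵) / (2.35 × 10⁷)³ = 1.140 × 10⁻⁷
Phobos: (1.07 × 10¹⁶) / (9.38 × 10⁶)³ = 1.297 × 10⁻⁵
Ratio (larger/smaller) = 114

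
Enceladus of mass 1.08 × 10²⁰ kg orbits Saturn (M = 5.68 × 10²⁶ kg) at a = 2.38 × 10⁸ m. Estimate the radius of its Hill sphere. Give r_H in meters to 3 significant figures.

9.49 × 10⁵ m

r_H ≈ a (m/3M)^(1/3)
    = (2.38 × 10⁸) × (1.08 × 10²⁰ / (3 × 5.68 × 10²⁶))^(1/3)
    = 9.49 × 10⁵ m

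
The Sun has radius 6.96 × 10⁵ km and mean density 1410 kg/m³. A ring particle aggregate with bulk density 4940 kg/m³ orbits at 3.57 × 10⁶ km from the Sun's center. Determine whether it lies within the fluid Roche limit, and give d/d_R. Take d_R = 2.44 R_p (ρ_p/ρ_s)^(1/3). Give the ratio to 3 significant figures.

d_R = 2.44 × (6.96 × 10⁵ km) × (1410/4940)^(1/3) = 1.118 × 10⁶ km
d/d_R = (3.57 × 10⁶) / (1.118 × 10⁶) = 3.19
Since d/d_R > 1, the body is outside the Roche limit.

outside; d/d_R ≈ 3.19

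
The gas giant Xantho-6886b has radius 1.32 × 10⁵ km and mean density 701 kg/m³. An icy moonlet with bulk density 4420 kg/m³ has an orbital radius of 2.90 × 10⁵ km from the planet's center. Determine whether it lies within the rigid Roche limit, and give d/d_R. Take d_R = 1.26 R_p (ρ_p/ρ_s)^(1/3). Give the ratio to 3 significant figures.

d_R = 1.26 × (1.32 × 10⁵ km) × (701/4420)^(1/3) = 90030 km
d/d_R = (2.90 × 10⁵) / (90030) = 3.22
Since d/d_R > 1, the body is outside the Roche limit.

outside; d/d_R ≈ 3.22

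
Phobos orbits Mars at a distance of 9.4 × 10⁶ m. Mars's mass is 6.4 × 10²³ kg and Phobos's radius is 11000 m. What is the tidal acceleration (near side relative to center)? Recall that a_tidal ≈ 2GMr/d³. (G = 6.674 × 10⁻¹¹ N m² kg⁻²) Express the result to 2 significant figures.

1.1 × 10⁻³ m/s²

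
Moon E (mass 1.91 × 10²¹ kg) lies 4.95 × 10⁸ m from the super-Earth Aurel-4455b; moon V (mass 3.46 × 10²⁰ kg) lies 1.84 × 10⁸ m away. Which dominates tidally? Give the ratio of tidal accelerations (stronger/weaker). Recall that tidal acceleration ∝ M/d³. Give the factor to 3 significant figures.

Moon V, by a factor of ≈ 3.53

Compare M/d³ for the two perturbers:
Moon E: (1.91 × 10²¹) / (4.95 × 10⁸)³ = 1.575 × 10⁻⁵
Moon V: (3.46 × 10²⁰) / (1.84 × 10⁸)³ = 5.554 × 10⁻⁵
Ratio (larger/smaller) = 3.53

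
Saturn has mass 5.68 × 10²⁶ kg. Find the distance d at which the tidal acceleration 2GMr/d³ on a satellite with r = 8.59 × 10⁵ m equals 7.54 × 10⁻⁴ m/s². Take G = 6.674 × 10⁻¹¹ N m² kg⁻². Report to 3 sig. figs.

4.42 × 10⁸ m

2GMr/d³ = a_tidal  ⇒  d = (2GMr / a_tidal)^(1/3)
d = (2 × 6.674×10⁻¹¹ × (5.68 × 10²⁶) × (8.59 × 10⁵) / (7.54 × 10⁻⁴))^(1/3)
  = 4.42 × 10⁸ m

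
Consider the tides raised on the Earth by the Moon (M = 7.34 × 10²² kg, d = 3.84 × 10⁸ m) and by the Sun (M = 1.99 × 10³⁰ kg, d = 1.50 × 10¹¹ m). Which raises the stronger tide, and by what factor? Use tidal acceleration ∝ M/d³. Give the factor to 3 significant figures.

The Moon, by a factor of ≈ 2.20

Tidal stretch scales as M/d³; compute that for each body.
The Moon: (7.34 × 10²²) / (3.84 × 10⁸)³ = 1.296 × 10⁻³
The Sun: (1.99 × 10³⁰) / (1.50 × 10¹¹)³ = 5.896 × 10⁻⁴
Ratio (larger/smaller) = 2.20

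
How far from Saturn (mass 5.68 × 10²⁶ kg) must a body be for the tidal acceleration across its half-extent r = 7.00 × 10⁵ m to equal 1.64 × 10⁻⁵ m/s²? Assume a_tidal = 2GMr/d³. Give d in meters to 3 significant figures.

1.48 × 10⁹ m

2GMr/d³ = a_tidal  ⇒  d = (2GMr / a_tidal)^(1/3)
d = (2 × 6.674×10⁻¹¹ × (5.68 × 10²⁶) × (7.00 × 10⁵) / (1.64 × 10⁻⁵))^(1/3)
  = 1.48 × 10⁹ m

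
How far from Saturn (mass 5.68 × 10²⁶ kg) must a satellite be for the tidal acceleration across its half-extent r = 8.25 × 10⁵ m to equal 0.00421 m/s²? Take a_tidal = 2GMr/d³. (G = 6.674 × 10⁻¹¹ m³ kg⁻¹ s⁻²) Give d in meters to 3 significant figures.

2GMr/d³ = a_tidal  ⇒  d = (2GMr / a_tidal)^(1/3)
d = (2 × 6.674×10⁻¹¹ × (5.68 × 10²⁶) × (8.25 × 10⁵) / (0.00421))^(1/3)
  = 2.46 × 10⁸ m

2.46 × 10⁸ m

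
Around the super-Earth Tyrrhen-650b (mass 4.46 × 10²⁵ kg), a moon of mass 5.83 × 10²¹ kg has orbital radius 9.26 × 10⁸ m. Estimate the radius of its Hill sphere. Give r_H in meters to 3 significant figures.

3.26 × 10⁷ m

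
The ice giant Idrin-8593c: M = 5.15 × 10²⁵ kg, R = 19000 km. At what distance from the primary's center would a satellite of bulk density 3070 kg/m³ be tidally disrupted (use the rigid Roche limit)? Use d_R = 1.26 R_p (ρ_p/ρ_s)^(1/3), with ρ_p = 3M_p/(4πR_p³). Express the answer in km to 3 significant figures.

ρ_p = 3M_p/(4πR_p³) = 3 × (5.15 × 10²⁵) / (4π × (1.90 × 10⁷ m)³) = 1790 kg/m³
d_R = 1.26 × 19000 km × (1790/3070)^(1/3)
    = 20000 km

20000 km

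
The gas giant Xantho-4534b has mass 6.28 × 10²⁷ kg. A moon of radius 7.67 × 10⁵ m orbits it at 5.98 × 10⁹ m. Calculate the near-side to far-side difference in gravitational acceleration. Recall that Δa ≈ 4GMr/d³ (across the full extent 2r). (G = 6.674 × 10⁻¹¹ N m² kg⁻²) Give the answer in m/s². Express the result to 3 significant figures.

6.01 × 10⁻⁶ m/s²

Δg = 4GMr/d³
   = 4 × (6.674 × 10⁻¹¹) × (6.28 × 10²⁷) × (7.67 × 10⁵) / (5.98 × 10⁹)³
   = 6.01 × 10⁻⁶ m/s²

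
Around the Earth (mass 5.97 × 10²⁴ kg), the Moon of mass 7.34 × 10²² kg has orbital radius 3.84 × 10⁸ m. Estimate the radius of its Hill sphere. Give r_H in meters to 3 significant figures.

r_H ≈ a (m/3M)^(1/3)
    = (3.84 × 10⁸) × (7.34 × 10²² / (3 × 5.97 × 10²⁴))^(1/3)
    = 6.15 × 10⁷ m

6.15 × 10⁷ m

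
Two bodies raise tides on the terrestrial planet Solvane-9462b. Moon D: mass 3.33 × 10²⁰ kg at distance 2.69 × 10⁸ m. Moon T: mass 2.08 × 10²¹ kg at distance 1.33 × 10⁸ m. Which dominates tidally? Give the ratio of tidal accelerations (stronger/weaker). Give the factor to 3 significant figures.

Moon T, by a factor of ≈ 51.7

Tidal stretch scales as M/d³; compute that for each body.
Moon D: (3.33 × 10²⁰) / (2.69 × 10⁸)³ = 1.711 × 10⁻⁵
Moon T: (2.08 × 10²¹) / (1.33 × 10⁸)³ = 8.841 × 10⁻⁴
Ratio (larger/smaller) = 51.7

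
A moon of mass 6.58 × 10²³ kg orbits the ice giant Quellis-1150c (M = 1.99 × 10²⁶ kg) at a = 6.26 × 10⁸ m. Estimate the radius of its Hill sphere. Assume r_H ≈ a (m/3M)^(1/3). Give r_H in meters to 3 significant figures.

6.47 × 10⁷ m

r_H ≈ a (m/3M)^(1/3)
    = (6.26 × 10⁸) × (6.58 × 10²³ / (3 × 1.99 × 10²⁶))^(1/3)
    = 6.47 × 10⁷ m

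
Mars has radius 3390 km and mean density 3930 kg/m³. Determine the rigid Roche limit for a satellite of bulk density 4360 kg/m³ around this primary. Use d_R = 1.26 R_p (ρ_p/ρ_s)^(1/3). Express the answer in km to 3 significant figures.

d_R = 1.26 × 3390 km × (3930/4360)^(1/3)
    = 4130 km

4130 km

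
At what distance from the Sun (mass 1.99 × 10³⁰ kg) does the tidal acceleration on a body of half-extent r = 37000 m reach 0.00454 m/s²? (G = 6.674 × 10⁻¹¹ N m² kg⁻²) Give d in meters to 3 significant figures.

2GMr/d³ = a_tidal  ⇒  d = (2GMr / a_tidal)^(1/3)
d = (2 × 6.674×10⁻¹¹ × (1.99 × 10³⁰) × (37000) / (0.00454))^(1/3)
  = 1.29 × 10⁹ m

1.29 × 10⁹ m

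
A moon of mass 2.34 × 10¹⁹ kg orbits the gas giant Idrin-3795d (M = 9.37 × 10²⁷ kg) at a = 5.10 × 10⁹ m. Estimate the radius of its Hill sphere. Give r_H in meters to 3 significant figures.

4.80 × 10⁶ m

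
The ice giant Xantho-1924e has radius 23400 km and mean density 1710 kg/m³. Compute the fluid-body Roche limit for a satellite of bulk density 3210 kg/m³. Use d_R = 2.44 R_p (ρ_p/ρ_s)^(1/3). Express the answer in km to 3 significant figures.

d_R = 2.44 × 23400 km × (1710/3210)^(1/3)
    = 46300 km

46300 km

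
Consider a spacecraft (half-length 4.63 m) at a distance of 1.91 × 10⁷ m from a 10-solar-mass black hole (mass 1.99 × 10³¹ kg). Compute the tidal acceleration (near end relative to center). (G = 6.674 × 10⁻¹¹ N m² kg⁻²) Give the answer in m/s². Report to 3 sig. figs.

1.77 m/s²

Δa = 2GMr/d³
   = 2 × (6.674 × 10⁻¹¹) × (1.99 × 10³¹) × (4.63) / (1.91 × 10⁷)³
   = 1.77 m/s²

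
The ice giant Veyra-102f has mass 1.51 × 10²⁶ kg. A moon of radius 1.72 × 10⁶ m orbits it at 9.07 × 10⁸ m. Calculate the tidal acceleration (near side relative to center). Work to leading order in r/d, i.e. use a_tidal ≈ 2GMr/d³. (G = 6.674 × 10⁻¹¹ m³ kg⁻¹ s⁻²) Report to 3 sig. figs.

Δg = 2GMr/d³
   = 2 × (6.674 × 10⁻¹¹) × (1.51 × 10²⁶) × (1.72 × 10⁶) / (9.07 × 10⁸)³
   = 4.65 × 10⁻⁵ m/s²

4.65 × 10⁻⁵ m/s²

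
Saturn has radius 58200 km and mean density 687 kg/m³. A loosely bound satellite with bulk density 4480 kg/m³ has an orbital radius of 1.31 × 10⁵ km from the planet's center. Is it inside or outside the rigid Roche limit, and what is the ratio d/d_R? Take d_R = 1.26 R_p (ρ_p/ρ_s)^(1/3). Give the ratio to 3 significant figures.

d_R = 1.26 × (58200 km) × (687/4480)^(1/3) = 39250 km
d/d_R = (1.31 × 10⁵) / (39250) = 3.34
Since d/d_R > 1, the body is outside the Roche limit.

outside; d/d_R ≈ 3.34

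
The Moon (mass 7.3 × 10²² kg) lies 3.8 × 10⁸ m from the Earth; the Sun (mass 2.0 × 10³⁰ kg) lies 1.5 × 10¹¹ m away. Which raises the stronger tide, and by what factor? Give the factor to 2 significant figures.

The Moon, by a factor of ≈ 2.2

Tidal stretch scales as M/d³; compute that for each body.
The Moon: (7.3 × 10²²) / (3.8 × 10⁸)³ = 1.330 × 10⁻³
The Sun: (2.0 × 10³⁰) / (1.5 × 10¹¹)³ = 5.926 × 10⁻⁴
Ratio (larger/smaller) = 2.2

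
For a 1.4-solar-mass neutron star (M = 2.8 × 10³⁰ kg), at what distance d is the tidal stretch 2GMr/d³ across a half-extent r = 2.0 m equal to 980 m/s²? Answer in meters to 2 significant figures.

9.1 × 10⁵ m

2GMr/d³ = a_tidal  ⇒  d = (2GMr / a_tidal)^(1/3)
d = (2 × 6.674×10⁻¹¹ × (2.8 × 10³⁰) × (2.0) / (980))^(1/3)
  = 9.1 × 10⁵ m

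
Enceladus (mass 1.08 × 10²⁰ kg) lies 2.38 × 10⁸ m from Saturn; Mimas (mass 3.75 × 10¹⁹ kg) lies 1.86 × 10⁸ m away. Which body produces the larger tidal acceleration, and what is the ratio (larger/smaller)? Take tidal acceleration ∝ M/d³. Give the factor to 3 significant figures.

Enceladus, by a factor of ≈ 1.37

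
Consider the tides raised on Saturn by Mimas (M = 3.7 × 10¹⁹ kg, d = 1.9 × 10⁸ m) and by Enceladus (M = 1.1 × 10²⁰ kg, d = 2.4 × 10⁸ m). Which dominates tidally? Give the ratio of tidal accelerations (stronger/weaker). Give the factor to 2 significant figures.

Compare M/d³ for the two perturbers:
Mimas: (3.7 × 10¹⁹) / (1.9 × 10⁸)³ = 5.394 × 10⁻⁶
Enceladus: (1.1 × 10²⁰) / (2.4 × 10⁸)³ = 7.957 × 10⁻⁶
Ratio (larger/smaller) = 1.5

Enceladus, by a factor of ≈ 1.5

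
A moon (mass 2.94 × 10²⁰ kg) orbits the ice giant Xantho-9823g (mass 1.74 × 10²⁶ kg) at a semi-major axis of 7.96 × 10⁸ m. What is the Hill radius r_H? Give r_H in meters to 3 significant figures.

r_H ≈ a (m/3M)^(1/3)
    = (7.96 × 10⁸) × (2.94 × 10²⁰ / (3 × 1.74 × 10²⁶))^(1/3)
    = 6.57 × 10⁶ m

6.57 × 10⁶ m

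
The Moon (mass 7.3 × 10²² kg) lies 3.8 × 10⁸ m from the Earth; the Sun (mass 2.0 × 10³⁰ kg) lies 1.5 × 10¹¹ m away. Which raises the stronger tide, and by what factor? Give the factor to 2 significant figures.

Tidal stretch scales as M/d³; compute that for each body.
The Moon: (7.3 × 10²²) / (3.8 × 10⁸)³ = 1.330 × 10⁻³
The Sun: (2.0 × 10³⁰) / (1.5 × 10¹¹)³ = 5.926 × 10⁻⁴
Ratio (larger/smaller) = 2.2

The Moon, by a factor of ≈ 2.2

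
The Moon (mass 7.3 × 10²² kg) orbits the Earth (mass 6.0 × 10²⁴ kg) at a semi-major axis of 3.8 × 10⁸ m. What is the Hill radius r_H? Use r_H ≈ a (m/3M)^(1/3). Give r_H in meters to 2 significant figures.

6.1 × 10⁷ m

r_H ≈ a (m/3M)^(1/3)
    = (3.8 × 10⁸) × (7.3 × 10²² / (3 × 6.0 × 10²⁴))^(1/3)
    = 6.1 × 10⁷ m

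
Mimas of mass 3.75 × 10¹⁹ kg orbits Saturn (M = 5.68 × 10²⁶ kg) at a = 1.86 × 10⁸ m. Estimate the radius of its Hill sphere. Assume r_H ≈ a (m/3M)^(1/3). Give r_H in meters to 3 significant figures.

5.21 × 10⁵ m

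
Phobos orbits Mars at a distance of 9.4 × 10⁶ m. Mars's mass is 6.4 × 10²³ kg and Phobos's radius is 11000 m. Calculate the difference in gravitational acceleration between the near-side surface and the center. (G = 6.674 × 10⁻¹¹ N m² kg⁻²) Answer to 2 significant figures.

1.1 × 10⁻³ m/s²

a_tidal = 2GMr/d³
        = 2 × (6.674 × 10⁻¹¹) × (6.4 × 10²³) × (11000) / (9.4 × 10⁶)³
        = 1.1 × 10⁻³ m/s²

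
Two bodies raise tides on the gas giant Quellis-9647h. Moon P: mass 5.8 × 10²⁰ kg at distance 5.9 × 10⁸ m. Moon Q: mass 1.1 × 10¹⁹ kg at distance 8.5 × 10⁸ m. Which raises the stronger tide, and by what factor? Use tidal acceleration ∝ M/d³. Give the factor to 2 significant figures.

Moon P, by a factor of ≈ 160

Tidal stretch scales as M/d³; compute that for each body.
Moon P: (5.8 × 10²⁰) / (5.9 × 10⁸)³ = 2.824 × 10⁻⁶
Moon Q: (1.1 × 10¹⁹) / (8.5 × 10⁸)³ = 1.791 × 10⁻⁸
Ratio (larger/smaller) = 160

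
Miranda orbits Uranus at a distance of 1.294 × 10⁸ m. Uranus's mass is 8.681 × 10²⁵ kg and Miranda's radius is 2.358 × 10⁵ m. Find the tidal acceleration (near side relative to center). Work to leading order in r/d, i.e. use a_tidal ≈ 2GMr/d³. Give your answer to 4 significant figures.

1.261 × 10⁻³ m/s²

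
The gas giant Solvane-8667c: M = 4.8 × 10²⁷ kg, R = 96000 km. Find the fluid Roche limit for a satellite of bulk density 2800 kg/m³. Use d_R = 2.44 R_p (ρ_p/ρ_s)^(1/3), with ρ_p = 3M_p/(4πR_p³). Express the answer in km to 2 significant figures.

ρ_p = 3M_p/(4πR_p³) = 3 × (4.8 × 10²⁷) / (4π × (9.6 × 10⁷ m)³) = 1300 kg/m³
d_R = 2.44 × 96000 km × (1300/2800)^(1/3)
    = 1.8 × 10⁵ km

1.8 × 10⁵ km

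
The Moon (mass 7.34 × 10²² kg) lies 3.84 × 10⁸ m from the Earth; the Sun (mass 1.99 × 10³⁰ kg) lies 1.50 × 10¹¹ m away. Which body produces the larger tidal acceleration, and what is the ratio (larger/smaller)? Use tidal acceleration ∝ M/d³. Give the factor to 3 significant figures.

The Moon, by a factor of ≈ 2.20

Tidal acceleration ∝ M/d³, so compare M/d³ for each.
The Moon: (7.34 × 10²²) / (3.84 × 10⁸)³ = 1.296 × 10⁻³
The Sun: (1.99 × 10³⁰) / (1.50 × 10¹¹)³ = 5.896 × 10⁻⁴
Ratio (larger/smaller) = 2.20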